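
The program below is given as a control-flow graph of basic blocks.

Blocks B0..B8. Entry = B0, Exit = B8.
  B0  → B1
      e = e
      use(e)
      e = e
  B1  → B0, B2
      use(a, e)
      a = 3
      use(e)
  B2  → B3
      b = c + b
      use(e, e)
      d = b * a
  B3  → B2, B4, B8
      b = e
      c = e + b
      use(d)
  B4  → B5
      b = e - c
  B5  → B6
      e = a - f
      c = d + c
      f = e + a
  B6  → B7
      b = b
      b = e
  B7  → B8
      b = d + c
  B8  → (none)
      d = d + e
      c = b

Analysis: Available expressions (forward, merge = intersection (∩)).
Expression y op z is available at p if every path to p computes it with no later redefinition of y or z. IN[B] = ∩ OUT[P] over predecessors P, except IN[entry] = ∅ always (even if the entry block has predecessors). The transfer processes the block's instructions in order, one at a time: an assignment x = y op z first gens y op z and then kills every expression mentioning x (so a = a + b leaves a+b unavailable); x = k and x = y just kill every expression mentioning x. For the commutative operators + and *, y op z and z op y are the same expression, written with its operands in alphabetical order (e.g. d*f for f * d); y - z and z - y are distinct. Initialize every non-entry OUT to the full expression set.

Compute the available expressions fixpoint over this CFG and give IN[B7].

Answer: {a+e}

Trace:
Converged values:
  B0:  IN={}  OUT={}
  B1:  IN={}  OUT={}
  B2:  IN={}  OUT={a*b}
  B3:  IN={a*b}  OUT={b+e}
  B4:  IN={b+e}  OUT={e-c}
  B5:  IN={e-c}  OUT={a+e}
  B6:  IN={a+e}  OUT={a+e}
  B7:  IN={a+e}  OUT={a+e, c+d}
  B8:  IN={}  OUT={}

Merge at B7: IN[B7] = OUT[B6] = {a+e}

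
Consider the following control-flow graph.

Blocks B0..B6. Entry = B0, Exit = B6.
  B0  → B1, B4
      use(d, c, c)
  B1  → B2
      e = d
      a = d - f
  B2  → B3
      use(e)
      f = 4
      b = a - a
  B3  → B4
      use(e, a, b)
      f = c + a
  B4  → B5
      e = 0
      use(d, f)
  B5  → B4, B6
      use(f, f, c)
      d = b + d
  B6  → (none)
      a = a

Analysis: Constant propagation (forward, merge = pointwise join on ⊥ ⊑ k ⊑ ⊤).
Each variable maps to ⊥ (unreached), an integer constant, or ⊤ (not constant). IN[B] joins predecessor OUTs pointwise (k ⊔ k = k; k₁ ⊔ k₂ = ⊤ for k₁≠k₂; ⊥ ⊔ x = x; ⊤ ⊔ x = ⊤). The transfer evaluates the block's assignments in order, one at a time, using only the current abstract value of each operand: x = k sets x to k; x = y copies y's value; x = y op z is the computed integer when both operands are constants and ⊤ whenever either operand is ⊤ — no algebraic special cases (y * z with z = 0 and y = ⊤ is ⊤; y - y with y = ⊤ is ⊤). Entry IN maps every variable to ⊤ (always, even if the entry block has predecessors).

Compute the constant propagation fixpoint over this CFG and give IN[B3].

Answer: {a: ⊤, b: ⊤, c: ⊤, d: ⊤, e: ⊤, f: 4}

Working:
Converged values:
  B0: | IN=(all ⊤) | OUT=(all ⊤)
  B1: | IN=(all ⊤) | OUT=(all ⊤)
  B2: | IN=(all ⊤) | OUT={f:4; rest ⊤}
  B3: | IN={f:4; rest ⊤} | OUT=(all ⊤)
  B4: | IN=(all ⊤) | OUT={e:0; rest ⊤}
  B5: | IN={e:0; rest ⊤} | OUT={e:0; rest ⊤}
  B6: | IN={e:0; rest ⊤} | OUT={e:0; rest ⊤}

Merge at B3: IN[B3] = OUT[B2] = {a: ⊤, b: ⊤, c: ⊤, d: ⊤, e: ⊤, f: 4}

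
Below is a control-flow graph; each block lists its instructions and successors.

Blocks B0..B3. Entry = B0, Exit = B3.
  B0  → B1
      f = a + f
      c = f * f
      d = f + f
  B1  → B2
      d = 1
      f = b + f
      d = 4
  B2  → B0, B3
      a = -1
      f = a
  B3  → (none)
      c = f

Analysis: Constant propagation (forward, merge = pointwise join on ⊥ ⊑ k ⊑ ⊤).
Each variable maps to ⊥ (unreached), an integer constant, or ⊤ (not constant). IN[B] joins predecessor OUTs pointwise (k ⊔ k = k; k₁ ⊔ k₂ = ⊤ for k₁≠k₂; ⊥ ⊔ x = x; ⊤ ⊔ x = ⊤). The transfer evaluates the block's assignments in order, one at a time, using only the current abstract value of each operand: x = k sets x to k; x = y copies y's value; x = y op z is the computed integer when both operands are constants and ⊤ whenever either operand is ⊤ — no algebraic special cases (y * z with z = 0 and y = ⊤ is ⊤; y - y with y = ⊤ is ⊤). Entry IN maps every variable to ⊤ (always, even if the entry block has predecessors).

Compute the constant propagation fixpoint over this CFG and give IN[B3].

Per-block solution:
  B0: | IN=(all ⊤) | OUT=(all ⊤)
  B1: | IN=(all ⊤) | OUT={d:4; rest ⊤}
  B2: | IN={d:4; rest ⊤} | OUT={a:-1, d:4, f:-1; rest ⊤}
  B3: | IN={a:-1, d:4, f:-1; rest ⊤} | OUT={a:-1, c:-1, d:4, f:-1; rest ⊤}

Merge at B3: IN[B3] = OUT[B2] = {a: -1, b: ⊤, c: ⊤, d: 4, e: ⊤, f: -1}

Answer: {a: -1, b: ⊤, c: ⊤, d: 4, e: ⊤, f: -1}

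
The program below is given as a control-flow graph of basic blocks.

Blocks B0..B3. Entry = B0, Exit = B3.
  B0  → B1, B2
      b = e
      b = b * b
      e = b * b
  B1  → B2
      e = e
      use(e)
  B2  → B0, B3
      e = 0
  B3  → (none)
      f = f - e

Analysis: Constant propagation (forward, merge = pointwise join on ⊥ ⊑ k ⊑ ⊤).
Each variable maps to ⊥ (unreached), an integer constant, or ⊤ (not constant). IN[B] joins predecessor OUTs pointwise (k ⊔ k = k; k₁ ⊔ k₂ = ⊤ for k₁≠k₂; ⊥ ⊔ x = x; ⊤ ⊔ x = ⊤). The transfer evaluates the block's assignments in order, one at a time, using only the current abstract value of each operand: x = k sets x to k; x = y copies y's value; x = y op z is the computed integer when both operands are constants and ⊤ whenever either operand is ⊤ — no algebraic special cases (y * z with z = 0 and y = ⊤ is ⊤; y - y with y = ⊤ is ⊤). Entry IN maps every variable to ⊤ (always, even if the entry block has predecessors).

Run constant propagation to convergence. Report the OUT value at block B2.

Answer: {a: ⊤, b: ⊤, c: ⊤, d: ⊤, e: 0, f: ⊤}

Working:
Converged values:
  B0:   IN=(all ⊤)   OUT=(all ⊤)
  B1:   IN=(all ⊤)   OUT=(all ⊤)
  B2:   IN=(all ⊤)   OUT={e:0; rest ⊤}
  B3:   IN={e:0; rest ⊤}   OUT={e:0; rest ⊤}

Merge at B2: IN[B2] = OUT[B0] ⊔ OUT[B1] = {a: ⊤, b: ⊤, c: ⊤, d: ⊤, e: ⊤, f: ⊤}
Applying B2's transfer function to that IN value gives OUT[B2] (row B2 above).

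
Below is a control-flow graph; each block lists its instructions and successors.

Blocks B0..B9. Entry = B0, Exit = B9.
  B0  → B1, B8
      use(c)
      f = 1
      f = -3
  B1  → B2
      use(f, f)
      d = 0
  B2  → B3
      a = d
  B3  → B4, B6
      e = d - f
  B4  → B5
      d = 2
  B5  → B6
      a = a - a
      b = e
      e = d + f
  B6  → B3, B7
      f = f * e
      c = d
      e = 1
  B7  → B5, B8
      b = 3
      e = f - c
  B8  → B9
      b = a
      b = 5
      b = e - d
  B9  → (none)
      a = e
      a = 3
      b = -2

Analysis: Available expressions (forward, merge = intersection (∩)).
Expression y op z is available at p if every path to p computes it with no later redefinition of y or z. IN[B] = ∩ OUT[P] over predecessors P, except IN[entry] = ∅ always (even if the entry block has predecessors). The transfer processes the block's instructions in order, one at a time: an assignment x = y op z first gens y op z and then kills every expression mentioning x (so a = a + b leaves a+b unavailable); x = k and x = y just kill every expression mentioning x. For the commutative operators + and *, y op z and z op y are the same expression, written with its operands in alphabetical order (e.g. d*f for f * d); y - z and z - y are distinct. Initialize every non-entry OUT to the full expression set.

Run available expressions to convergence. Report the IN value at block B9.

Answer: {e-d}

Working:
Per-block solution:
  B0: | IN={} | OUT={}
  B1: | IN={} | OUT={}
  B2: | IN={} | OUT={}
  B3: | IN={} | OUT={d-f}
  B4: | IN={d-f} | OUT={}
  B5: | IN={} | OUT={d+f}
  B6: | IN={} | OUT={}
  B7: | IN={} | OUT={f-c}
  B8: | IN={} | OUT={e-d}
  B9: | IN={e-d} | OUT={e-d}

Merge at B9: IN[B9] = OUT[B8] = {e-d}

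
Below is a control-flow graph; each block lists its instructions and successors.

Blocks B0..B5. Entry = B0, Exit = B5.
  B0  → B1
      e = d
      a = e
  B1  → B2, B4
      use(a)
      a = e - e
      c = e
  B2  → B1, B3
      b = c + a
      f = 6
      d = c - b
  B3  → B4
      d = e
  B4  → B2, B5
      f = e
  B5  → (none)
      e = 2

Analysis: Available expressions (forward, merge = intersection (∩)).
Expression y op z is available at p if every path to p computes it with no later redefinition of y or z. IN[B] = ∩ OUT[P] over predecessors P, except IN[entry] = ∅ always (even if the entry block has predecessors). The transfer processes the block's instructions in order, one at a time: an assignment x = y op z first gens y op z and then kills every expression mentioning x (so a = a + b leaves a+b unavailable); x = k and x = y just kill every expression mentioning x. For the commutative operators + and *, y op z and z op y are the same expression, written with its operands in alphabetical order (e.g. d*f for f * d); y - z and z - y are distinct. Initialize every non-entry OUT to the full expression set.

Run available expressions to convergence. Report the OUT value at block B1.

Answer: {e-e}

Trace:
Converged values:
  B0: | IN={} | OUT={}
  B1: | IN={} | OUT={e-e}
  B2: | IN={e-e} | OUT={a+c, c-b, e-e}
  B3: | IN={a+c, c-b, e-e} | OUT={a+c, c-b, e-e}
  B4: | IN={e-e} | OUT={e-e}
  B5: | IN={e-e} | OUT={}

Merge at B1: IN[B1] = OUT[B0] ∩ OUT[B2] = {}
Applying B1's transfer function to that IN value gives OUT[B1] (row B1 above).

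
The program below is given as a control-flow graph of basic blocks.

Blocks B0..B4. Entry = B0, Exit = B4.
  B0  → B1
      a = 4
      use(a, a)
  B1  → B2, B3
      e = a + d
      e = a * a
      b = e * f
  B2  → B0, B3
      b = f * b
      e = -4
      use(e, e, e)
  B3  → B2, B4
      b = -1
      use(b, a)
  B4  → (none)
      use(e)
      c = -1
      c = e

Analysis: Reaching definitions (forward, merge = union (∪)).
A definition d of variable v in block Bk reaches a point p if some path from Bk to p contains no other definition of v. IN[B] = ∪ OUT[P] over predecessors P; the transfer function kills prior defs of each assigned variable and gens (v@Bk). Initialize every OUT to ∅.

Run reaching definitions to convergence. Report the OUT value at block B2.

Converged values:
  B0:  IN={a@B0, b@B2, e@B2}  OUT={a@B0, b@B2, e@B2}
  B1:  IN={a@B0, b@B2, e@B2}  OUT={a@B0, b@B1, e@B1}
  B2:  IN={a@B0, b@B1, b@B3, e@B1, e@B2}  OUT={a@B0, b@B2, e@B2}
  B3:  IN={a@B0, b@B1, b@B2, e@B1, e@B2}  OUT={a@B0, b@B3, e@B1, e@B2}
  B4:  IN={a@B0, b@B3, e@B1, e@B2}  OUT={a@B0, b@B3, c@B4, e@B1, e@B2}

Merge at B2: IN[B2] = OUT[B1] ⊔ OUT[B3] = {a@B0, b@B1, b@B3, e@B1, e@B2}
Applying B2's transfer function to that IN value gives OUT[B2] (row B2 above).

Answer: {a@B0, b@B2, e@B2}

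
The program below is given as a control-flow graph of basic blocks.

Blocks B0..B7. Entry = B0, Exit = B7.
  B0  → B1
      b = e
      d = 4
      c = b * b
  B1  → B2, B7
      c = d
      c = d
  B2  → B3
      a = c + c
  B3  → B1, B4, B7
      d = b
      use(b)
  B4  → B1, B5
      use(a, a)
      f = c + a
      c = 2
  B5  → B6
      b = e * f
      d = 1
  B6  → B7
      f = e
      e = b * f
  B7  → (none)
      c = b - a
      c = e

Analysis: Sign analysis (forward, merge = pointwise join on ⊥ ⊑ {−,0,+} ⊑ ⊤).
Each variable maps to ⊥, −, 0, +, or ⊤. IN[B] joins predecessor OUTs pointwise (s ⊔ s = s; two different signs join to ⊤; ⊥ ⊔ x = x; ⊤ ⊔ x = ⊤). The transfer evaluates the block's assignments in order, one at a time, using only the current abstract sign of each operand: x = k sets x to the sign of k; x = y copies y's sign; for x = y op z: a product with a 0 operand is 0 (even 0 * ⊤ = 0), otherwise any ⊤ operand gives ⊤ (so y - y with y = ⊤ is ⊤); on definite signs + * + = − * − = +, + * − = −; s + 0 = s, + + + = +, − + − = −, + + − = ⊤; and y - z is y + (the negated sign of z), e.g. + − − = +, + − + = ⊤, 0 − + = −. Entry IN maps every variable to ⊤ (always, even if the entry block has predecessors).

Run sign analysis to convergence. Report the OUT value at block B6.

Per-block solution:
  B0:   IN=(all ⊤)   OUT={d:+; rest ⊤}
  B1:   IN=(all ⊤)   OUT=(all ⊤)
  B2:   IN=(all ⊤)   OUT=(all ⊤)
  B3:   IN=(all ⊤)   OUT=(all ⊤)
  B4:   IN=(all ⊤)   OUT={c:+; rest ⊤}
  B5:   IN={c:+; rest ⊤}   OUT={c:+, d:+; rest ⊤}
  B6:   IN={c:+, d:+; rest ⊤}   OUT={c:+, d:+; rest ⊤}
  B7:   IN=(all ⊤)   OUT=(all ⊤)

Merge at B6: IN[B6] = OUT[B5] = {a: ⊤, b: ⊤, c: +, d: +, e: ⊤, f: ⊤}
Applying B6's transfer function to that IN value gives OUT[B6] (row B6 above).

Answer: {a: ⊤, b: ⊤, c: +, d: +, e: ⊤, f: ⊤}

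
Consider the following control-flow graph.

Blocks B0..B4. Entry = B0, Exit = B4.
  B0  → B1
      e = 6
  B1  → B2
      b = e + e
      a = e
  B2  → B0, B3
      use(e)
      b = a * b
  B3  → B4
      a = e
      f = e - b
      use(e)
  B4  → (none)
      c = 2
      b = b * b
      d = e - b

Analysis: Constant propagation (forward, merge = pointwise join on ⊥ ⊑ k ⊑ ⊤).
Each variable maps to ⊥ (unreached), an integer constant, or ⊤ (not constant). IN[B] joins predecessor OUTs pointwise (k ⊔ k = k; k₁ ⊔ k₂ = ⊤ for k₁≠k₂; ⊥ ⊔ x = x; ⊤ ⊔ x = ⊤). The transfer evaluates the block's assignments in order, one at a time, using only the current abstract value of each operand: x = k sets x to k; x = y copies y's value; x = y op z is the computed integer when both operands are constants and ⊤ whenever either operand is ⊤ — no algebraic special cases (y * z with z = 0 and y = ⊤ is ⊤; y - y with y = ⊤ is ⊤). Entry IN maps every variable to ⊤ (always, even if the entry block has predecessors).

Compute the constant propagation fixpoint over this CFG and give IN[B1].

Answer: {a: ⊤, b: ⊤, c: ⊤, d: ⊤, e: 6, f: ⊤}

Derivation:
Fixpoint table:
  B0:   IN=(all ⊤)   OUT={e:6; rest ⊤}
  B1:   IN={e:6; rest ⊤}   OUT={a:6, b:12, e:6; rest ⊤}
  B2:   IN={a:6, b:12, e:6; rest ⊤}   OUT={a:6, b:72, e:6; rest ⊤}
  B3:   IN={a:6, b:72, e:6; rest ⊤}   OUT={a:6, b:72, e:6, f:-66; rest ⊤}
  B4:   IN={a:6, b:72, e:6, f:-66; rest ⊤}   OUT={a:6, b:5184, c:2, d:-5178, e:6, f:-66; rest ⊤}

Merge at B1: IN[B1] = OUT[B0] = {a: ⊤, b: ⊤, c: ⊤, d: ⊤, e: 6, f: ⊤}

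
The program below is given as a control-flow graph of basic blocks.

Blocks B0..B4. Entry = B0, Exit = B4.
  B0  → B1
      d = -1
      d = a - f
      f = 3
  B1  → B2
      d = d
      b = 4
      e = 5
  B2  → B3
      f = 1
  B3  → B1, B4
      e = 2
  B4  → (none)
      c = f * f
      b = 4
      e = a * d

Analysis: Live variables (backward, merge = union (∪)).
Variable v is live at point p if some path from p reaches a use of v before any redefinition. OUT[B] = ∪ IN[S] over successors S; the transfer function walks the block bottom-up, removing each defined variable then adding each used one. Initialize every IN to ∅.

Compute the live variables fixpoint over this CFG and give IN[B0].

Answer: {a, f}

Trace:
Converged values:
  B0:  IN={a, f}  OUT={a, d}
  B1:  IN={a, d}  OUT={a, d}
  B2:  IN={a, d}  OUT={a, d, f}
  B3:  IN={a, d, f}  OUT={a, d, f}
  B4:  IN={a, d, f}  OUT={}

Merge at B0: OUT[B0] = IN[B1] = {a, d}
Applying B0's transfer function to that OUT value gives IN[B0] (row B0 above).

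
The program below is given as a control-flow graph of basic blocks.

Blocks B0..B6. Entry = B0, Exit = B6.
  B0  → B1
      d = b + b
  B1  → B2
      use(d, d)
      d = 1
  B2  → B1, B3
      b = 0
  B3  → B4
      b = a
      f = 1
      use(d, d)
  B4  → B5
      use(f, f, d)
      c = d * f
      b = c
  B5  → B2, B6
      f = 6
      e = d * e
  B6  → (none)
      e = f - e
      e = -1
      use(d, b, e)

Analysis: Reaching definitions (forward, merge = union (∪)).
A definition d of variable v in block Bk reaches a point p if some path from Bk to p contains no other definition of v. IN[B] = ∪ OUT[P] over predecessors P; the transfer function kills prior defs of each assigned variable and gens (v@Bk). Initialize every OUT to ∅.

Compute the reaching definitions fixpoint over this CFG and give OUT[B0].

Answer: {d@B0}

Derivation:
Converged values:
  B0: | IN={} | OUT={d@B0}
  B1: | IN={b@B2, c@B4, d@B0, d@B1, e@B5, f@B5} | OUT={b@B2, c@B4, d@B1, e@B5, f@B5}
  B2: | IN={b@B2, b@B4, c@B4, d@B1, e@B5, f@B5} | OUT={b@B2, c@B4, d@B1, e@B5, f@B5}
  B3: | IN={b@B2, c@B4, d@B1, e@B5, f@B5} | OUT={b@B3, c@B4, d@B1, e@B5, f@B3}
  B4: | IN={b@B3, c@B4, d@B1, e@B5, f@B3} | OUT={b@B4, c@B4, d@B1, e@B5, f@B3}
  B5: | IN={b@B4, c@B4, d@B1, e@B5, f@B3} | OUT={b@B4, c@B4, d@B1, e@B5, f@B5}
  B6: | IN={b@B4, c@B4, d@B1, e@B5, f@B5} | OUT={b@B4, c@B4, d@B1, e@B6, f@B5}

B0 is the boundary node: IN[B0] = {}
Applying B0's transfer function to that IN value gives OUT[B0] (row B0 above).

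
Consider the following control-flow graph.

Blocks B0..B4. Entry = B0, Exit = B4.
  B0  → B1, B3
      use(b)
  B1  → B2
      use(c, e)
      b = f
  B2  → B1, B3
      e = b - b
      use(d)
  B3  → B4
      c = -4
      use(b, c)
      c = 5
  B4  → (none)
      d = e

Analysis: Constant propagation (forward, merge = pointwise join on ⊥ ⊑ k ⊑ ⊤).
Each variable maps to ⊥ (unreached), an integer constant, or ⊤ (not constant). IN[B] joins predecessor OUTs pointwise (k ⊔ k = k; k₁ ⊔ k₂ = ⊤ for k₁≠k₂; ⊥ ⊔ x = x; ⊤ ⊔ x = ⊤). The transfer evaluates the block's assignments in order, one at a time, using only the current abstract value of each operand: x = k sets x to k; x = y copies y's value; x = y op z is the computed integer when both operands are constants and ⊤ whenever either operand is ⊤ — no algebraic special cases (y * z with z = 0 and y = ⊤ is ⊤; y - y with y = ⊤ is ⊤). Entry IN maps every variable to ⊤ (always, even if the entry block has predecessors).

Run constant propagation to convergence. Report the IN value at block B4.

Fixpoint table:
  B0:  IN=(all ⊤)  OUT=(all ⊤)
  B1:  IN=(all ⊤)  OUT=(all ⊤)
  B2:  IN=(all ⊤)  OUT=(all ⊤)
  B3:  IN=(all ⊤)  OUT={c:5; rest ⊤}
  B4:  IN={c:5; rest ⊤}  OUT={c:5; rest ⊤}

Merge at B4: IN[B4] = OUT[B3] = {a: ⊤, b: ⊤, c: 5, d: ⊤, e: ⊤, f: ⊤}

Answer: {a: ⊤, b: ⊤, c: 5, d: ⊤, e: ⊤, f: ⊤}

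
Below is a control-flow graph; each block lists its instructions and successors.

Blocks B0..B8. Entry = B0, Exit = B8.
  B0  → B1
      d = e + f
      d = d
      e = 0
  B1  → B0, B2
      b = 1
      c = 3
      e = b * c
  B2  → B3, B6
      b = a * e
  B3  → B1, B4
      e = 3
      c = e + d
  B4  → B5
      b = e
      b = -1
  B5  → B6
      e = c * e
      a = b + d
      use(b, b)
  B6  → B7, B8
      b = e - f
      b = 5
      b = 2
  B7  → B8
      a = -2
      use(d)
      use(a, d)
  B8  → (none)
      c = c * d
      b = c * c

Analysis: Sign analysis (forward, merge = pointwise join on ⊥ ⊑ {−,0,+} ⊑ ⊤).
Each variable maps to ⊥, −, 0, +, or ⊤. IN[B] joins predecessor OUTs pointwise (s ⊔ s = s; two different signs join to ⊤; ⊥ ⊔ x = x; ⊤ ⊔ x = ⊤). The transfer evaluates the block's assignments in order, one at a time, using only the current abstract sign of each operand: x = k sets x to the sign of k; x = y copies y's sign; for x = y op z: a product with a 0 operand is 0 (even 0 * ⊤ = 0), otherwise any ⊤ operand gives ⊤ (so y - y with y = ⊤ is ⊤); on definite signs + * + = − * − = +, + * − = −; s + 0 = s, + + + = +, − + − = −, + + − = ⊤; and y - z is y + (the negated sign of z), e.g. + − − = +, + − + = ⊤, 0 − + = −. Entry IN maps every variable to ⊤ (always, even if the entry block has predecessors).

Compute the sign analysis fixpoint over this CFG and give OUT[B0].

Per-block solution:
  B0:  IN=(all ⊤)  OUT={e:0; rest ⊤}
  B1:  IN=(all ⊤)  OUT={b:+, c:+, e:+; rest ⊤}
  B2:  IN={b:+, c:+, e:+; rest ⊤}  OUT={c:+, e:+; rest ⊤}
  B3:  IN={c:+, e:+; rest ⊤}  OUT={e:+; rest ⊤}
  B4:  IN={e:+; rest ⊤}  OUT={b:-, e:+; rest ⊤}
  B5:  IN={b:-, e:+; rest ⊤}  OUT={b:-; rest ⊤}
  B6:  IN=(all ⊤)  OUT={b:+; rest ⊤}
  B7:  IN={b:+; rest ⊤}  OUT={a:-, b:+; rest ⊤}
  B8:  IN={b:+; rest ⊤}  OUT=(all ⊤)

Merge at B0 (entry node, so the boundary value (all ⊤) is joined with the incoming edge(s)): IN[B0] = (all ⊤) ⊔ OUT[B1] = {a: ⊤, b: ⊤, c: ⊤, d: ⊤, e: ⊤, f: ⊤}
Applying B0's transfer function to that IN value gives OUT[B0] (row B0 above).

Answer: {a: ⊤, b: ⊤, c: ⊤, d: ⊤, e: 0, f: ⊤}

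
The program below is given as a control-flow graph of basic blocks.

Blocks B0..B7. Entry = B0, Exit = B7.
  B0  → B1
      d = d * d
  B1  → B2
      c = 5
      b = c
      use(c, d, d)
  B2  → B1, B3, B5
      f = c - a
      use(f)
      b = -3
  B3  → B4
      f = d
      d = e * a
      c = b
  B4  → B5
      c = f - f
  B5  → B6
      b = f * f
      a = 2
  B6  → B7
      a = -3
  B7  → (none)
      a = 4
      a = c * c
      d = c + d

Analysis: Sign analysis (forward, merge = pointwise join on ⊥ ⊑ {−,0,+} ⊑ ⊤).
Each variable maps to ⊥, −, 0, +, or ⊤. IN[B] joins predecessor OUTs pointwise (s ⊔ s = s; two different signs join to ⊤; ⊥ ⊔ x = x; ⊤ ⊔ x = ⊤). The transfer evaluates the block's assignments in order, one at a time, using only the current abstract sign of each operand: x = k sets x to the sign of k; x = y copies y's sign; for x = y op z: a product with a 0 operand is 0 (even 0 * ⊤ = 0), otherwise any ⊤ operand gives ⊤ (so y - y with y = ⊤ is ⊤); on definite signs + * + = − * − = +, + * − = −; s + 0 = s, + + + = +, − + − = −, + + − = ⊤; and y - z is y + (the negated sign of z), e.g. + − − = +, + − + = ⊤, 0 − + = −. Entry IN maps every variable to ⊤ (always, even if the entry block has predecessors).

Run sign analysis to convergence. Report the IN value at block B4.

Converged values:
  B0: | IN=(all ⊤) | OUT=(all ⊤)
  B1: | IN=(all ⊤) | OUT={b:+, c:+; rest ⊤}
  B2: | IN={b:+, c:+; rest ⊤} | OUT={b:-, c:+; rest ⊤}
  B3: | IN={b:-, c:+; rest ⊤} | OUT={b:-, c:-; rest ⊤}
  B4: | IN={b:-, c:-; rest ⊤} | OUT={b:-; rest ⊤}
  B5: | IN={b:-; rest ⊤} | OUT={a:+; rest ⊤}
  B6: | IN={a:+; rest ⊤} | OUT={a:-; rest ⊤}
  B7: | IN={a:-; rest ⊤} | OUT=(all ⊤)

Merge at B4: IN[B4] = OUT[B3] = {a: ⊤, b: -, c: -, d: ⊤, e: ⊤, f: ⊤}

Answer: {a: ⊤, b: -, c: -, d: ⊤, e: ⊤, f: ⊤}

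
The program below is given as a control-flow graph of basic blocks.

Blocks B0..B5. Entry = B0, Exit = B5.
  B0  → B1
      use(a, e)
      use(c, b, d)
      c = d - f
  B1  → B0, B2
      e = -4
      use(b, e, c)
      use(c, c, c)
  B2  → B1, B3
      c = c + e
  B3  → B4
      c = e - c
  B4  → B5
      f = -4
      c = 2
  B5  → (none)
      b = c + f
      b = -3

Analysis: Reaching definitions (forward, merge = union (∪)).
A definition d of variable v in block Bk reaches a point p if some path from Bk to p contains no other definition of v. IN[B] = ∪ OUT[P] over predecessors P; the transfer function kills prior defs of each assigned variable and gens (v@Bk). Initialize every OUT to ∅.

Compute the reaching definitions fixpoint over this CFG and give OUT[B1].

Per-block solution:
  B0:   IN={c@B0, c@B2, e@B1}   OUT={c@B0, e@B1}
  B1:   IN={c@B0, c@B2, e@B1}   OUT={c@B0, c@B2, e@B1}
  B2:   IN={c@B0, c@B2, e@B1}   OUT={c@B2, e@B1}
  B3:   IN={c@B2, e@B1}   OUT={c@B3, e@B1}
  B4:   IN={c@B3, e@B1}   OUT={c@B4, e@B1, f@B4}
  B5:   IN={c@B4, e@B1, f@B4}   OUT={b@B5, c@B4, e@B1, f@B4}

Merge at B1: IN[B1] = OUT[B0] ⊔ OUT[B2] = {c@B0, c@B2, e@B1}
Applying B1's transfer function to that IN value gives OUT[B1] (row B1 above).

Answer: {c@B0, c@B2, e@B1}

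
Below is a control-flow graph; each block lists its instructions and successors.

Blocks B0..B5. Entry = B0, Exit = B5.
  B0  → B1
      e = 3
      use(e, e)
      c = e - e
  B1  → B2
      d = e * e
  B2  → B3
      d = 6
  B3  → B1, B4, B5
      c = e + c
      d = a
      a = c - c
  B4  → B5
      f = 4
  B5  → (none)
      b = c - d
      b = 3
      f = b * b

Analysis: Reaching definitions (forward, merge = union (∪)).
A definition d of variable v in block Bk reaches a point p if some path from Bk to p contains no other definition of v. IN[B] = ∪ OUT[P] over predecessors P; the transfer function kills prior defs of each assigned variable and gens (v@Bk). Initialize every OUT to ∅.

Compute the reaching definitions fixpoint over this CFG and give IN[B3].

Converged values:
  B0:  IN={}  OUT={c@B0, e@B0}
  B1:  IN={a@B3, c@B0, c@B3, d@B3, e@B0}  OUT={a@B3, c@B0, c@B3, d@B1, e@B0}
  B2:  IN={a@B3, c@B0, c@B3, d@B1, e@B0}  OUT={a@B3, c@B0, c@B3, d@B2, e@B0}
  B3:  IN={a@B3, c@B0, c@B3, d@B2, e@B0}  OUT={a@B3, c@B3, d@B3, e@B0}
  B4:  IN={a@B3, c@B3, d@B3, e@B0}  OUT={a@B3, c@B3, d@B3, e@B0, f@B4}
  B5:  IN={a@B3, c@B3, d@B3, e@B0, f@B4}  OUT={a@B3, b@B5, c@B3, d@B3, e@B0, f@B5}

Merge at B3: IN[B3] = OUT[B2] = {a@B3, c@B0, c@B3, d@B2, e@B0}

Answer: {a@B3, c@B0, c@B3, d@B2, e@B0}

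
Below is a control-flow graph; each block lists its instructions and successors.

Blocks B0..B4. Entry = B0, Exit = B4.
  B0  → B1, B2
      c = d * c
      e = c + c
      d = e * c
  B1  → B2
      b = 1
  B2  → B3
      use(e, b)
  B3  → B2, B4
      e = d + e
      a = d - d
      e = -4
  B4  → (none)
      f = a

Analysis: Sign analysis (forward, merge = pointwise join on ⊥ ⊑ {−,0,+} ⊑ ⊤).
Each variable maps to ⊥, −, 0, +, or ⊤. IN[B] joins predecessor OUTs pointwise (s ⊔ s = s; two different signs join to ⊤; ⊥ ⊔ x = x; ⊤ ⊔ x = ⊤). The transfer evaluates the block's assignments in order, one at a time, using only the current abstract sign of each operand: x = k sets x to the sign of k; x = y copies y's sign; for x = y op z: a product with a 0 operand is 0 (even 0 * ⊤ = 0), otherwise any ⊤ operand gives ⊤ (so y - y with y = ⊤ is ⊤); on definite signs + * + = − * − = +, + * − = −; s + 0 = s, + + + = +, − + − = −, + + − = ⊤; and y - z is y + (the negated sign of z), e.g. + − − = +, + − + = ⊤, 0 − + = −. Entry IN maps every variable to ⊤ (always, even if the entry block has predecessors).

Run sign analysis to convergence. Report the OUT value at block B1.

Converged values:
  B0:   IN=(all ⊤)   OUT=(all ⊤)
  B1:   IN=(all ⊤)   OUT={b:+; rest ⊤}
  B2:   IN=(all ⊤)   OUT=(all ⊤)
  B3:   IN=(all ⊤)   OUT={e:-; rest ⊤}
  B4:   IN={e:-; rest ⊤}   OUT={e:-; rest ⊤}

Merge at B1: IN[B1] = OUT[B0] = {a: ⊤, b: ⊤, c: ⊤, d: ⊤, e: ⊤, f: ⊤}
Applying B1's transfer function to that IN value gives OUT[B1] (row B1 above).

Answer: {a: ⊤, b: +, c: ⊤, d: ⊤, e: ⊤, f: ⊤}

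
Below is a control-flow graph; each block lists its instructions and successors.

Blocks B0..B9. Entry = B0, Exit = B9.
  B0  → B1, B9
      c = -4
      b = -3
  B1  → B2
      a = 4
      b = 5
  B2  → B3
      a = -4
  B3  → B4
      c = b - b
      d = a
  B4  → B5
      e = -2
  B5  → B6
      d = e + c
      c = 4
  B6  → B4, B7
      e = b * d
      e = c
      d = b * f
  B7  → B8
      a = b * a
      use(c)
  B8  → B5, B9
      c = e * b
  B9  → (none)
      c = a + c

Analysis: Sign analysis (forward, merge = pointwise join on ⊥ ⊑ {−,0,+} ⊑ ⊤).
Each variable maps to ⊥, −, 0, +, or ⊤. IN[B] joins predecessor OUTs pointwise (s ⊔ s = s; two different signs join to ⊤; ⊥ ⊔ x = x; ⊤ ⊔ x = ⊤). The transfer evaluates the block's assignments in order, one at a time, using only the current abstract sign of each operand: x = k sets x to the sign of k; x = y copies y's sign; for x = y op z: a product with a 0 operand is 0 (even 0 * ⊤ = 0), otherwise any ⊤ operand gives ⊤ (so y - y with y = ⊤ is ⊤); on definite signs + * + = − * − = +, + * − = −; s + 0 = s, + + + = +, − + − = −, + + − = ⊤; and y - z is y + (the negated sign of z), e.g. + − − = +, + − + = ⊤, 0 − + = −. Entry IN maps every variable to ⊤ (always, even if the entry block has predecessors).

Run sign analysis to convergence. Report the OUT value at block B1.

Per-block solution:
  B0:   IN=(all ⊤)   OUT={b:-, c:-; rest ⊤}
  B1:   IN={b:-, c:-; rest ⊤}   OUT={a:+, b:+, c:-; rest ⊤}
  B2:   IN={a:+, b:+, c:-; rest ⊤}   OUT={a:-, b:+, c:-; rest ⊤}
  B3:   IN={a:-, b:+, c:-; rest ⊤}   OUT={a:-, b:+, d:-; rest ⊤}
  B4:   IN={a:-, b:+; rest ⊤}   OUT={a:-, b:+, e:-; rest ⊤}
  B5:   IN={a:-, b:+; rest ⊤}   OUT={a:-, b:+, c:+; rest ⊤}
  B6:   IN={a:-, b:+, c:+; rest ⊤}   OUT={a:-, b:+, c:+, e:+; rest ⊤}
  B7:   IN={a:-, b:+, c:+, e:+; rest ⊤}   OUT={a:-, b:+, c:+, e:+; rest ⊤}
  B8:   IN={a:-, b:+, c:+, e:+; rest ⊤}   OUT={a:-, b:+, c:+, e:+; rest ⊤}
  B9:   IN=(all ⊤)   OUT=(all ⊤)

Merge at B1: IN[B1] = OUT[B0] = {a: ⊤, b: -, c: -, d: ⊤, e: ⊤, f: ⊤}
Applying B1's transfer function to that IN value gives OUT[B1] (row B1 above).

Answer: {a: +, b: +, c: -, d: ⊤, e: ⊤, f: ⊤}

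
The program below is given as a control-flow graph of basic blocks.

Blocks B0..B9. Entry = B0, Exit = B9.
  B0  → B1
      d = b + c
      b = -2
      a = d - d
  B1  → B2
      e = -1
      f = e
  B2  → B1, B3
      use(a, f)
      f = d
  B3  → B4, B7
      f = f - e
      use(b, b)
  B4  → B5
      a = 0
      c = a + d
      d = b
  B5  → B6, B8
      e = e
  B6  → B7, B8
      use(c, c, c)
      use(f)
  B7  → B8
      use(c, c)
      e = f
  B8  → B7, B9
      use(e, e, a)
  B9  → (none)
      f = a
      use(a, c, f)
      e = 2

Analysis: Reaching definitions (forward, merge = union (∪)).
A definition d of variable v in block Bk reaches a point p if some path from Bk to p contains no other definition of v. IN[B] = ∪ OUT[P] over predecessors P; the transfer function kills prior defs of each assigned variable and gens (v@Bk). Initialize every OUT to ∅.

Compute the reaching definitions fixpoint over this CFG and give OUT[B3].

Per-block solution:
  B0:   IN={}   OUT={a@B0, b@B0, d@B0}
  B1:   IN={a@B0, b@B0, d@B0, e@B1, f@B2}   OUT={a@B0, b@B0, d@B0, e@B1, f@B1}
  B2:   IN={a@B0, b@B0, d@B0, e@B1, f@B1}   OUT={a@B0, b@B0, d@B0, e@B1, f@B2}
  B3:   IN={a@B0, b@B0, d@B0, e@B1, f@B2}   OUT={a@B0, b@B0, d@B0, e@B1, f@B3}
  B4:   IN={a@B0, b@B0, d@B0, e@B1, f@B3}   OUT={a@B4, b@B0, c@B4, d@B4, e@B1, f@B3}
  B5:   IN={a@B4, b@B0, c@B4, d@B4, e@B1, f@B3}   OUT={a@B4, b@B0, c@B4, d@B4, e@B5, f@B3}
  B6:   IN={a@B4, b@B0, c@B4, d@B4, e@B5, f@B3}   OUT={a@B4, b@B0, c@B4, d@B4, e@B5, f@B3}
  B7:   IN={a@B0, a@B4, b@B0, c@B4, d@B0, d@B4, e@B1, e@B5, e@B7, f@B3}   OUT={a@B0, a@B4, b@B0, c@B4, d@B0, d@B4, e@B7, f@B3}
  B8:   IN={a@B0, a@B4, b@B0, c@B4, d@B0, d@B4, e@B5, e@B7, f@B3}   OUT={a@B0, a@B4, b@B0, c@B4, d@B0, d@B4, e@B5, e@B7, f@B3}
  B9:   IN={a@B0, a@B4, b@B0, c@B4, d@B0, d@B4, e@B5, e@B7, f@B3}   OUT={a@B0, a@B4, b@B0, c@B4, d@B0, d@B4, e@B9, f@B9}

Merge at B3: IN[B3] = OUT[B2] = {a@B0, b@B0, d@B0, e@B1, f@B2}
Applying B3's transfer function to that IN value gives OUT[B3] (row B3 above).

Answer: {a@B0, b@B0, d@B0, e@B1, f@B3}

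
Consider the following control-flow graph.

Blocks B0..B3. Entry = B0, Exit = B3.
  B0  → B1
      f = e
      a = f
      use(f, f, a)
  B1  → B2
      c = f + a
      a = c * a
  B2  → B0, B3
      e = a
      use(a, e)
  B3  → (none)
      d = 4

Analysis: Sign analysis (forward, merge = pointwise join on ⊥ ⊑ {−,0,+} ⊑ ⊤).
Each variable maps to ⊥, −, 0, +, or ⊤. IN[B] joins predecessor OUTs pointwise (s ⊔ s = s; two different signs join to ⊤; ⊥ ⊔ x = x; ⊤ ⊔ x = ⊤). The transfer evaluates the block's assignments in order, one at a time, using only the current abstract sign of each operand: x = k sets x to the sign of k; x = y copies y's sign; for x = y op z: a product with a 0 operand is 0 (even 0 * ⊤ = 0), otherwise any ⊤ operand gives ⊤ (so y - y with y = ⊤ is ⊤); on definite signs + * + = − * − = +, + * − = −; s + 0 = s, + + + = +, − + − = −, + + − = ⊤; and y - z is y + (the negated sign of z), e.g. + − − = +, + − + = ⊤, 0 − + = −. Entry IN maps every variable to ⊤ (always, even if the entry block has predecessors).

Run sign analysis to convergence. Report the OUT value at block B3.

Per-block solution:
  B0:  IN=(all ⊤)  OUT=(all ⊤)
  B1:  IN=(all ⊤)  OUT=(all ⊤)
  B2:  IN=(all ⊤)  OUT=(all ⊤)
  B3:  IN=(all ⊤)  OUT={d:+; rest ⊤}

Merge at B3: IN[B3] = OUT[B2] = {a: ⊤, b: ⊤, c: ⊤, d: ⊤, e: ⊤, f: ⊤}
Applying B3's transfer function to that IN value gives OUT[B3] (row B3 above).

Answer: {a: ⊤, b: ⊤, c: ⊤, d: +, e: ⊤, f: ⊤}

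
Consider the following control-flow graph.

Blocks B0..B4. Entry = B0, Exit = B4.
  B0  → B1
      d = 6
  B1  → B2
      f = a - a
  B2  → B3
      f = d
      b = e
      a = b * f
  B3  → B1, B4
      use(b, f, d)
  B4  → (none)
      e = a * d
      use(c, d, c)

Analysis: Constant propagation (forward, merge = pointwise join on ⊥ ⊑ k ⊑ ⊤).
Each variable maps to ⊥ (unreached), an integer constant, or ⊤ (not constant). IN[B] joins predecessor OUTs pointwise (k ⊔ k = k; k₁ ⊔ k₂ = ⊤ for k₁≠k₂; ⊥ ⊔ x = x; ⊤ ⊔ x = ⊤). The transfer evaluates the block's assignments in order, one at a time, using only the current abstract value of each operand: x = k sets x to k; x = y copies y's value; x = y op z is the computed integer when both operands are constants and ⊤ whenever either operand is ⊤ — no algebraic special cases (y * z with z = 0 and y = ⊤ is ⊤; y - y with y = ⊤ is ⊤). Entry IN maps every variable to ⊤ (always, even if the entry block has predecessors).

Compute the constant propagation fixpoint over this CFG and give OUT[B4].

Answer: {a: ⊤, b: ⊤, c: ⊤, d: 6, e: ⊤, f: 6}

Trace:
Converged values:
  B0:  IN=(all ⊤)  OUT={d:6; rest ⊤}
  B1:  IN={d:6; rest ⊤}  OUT={d:6; rest ⊤}
  B2:  IN={d:6; rest ⊤}  OUT={d:6, f:6; rest ⊤}
  B3:  IN={d:6, f:6; rest ⊤}  OUT={d:6, f:6; rest ⊤}
  B4:  IN={d:6, f:6; rest ⊤}  OUT={d:6, f:6; rest ⊤}

Merge at B4: IN[B4] = OUT[B3] = {a: ⊤, b: ⊤, c: ⊤, d: 6, e: ⊤, f: 6}
Applying B4's transfer function to that IN value gives OUT[B4] (row B4 above).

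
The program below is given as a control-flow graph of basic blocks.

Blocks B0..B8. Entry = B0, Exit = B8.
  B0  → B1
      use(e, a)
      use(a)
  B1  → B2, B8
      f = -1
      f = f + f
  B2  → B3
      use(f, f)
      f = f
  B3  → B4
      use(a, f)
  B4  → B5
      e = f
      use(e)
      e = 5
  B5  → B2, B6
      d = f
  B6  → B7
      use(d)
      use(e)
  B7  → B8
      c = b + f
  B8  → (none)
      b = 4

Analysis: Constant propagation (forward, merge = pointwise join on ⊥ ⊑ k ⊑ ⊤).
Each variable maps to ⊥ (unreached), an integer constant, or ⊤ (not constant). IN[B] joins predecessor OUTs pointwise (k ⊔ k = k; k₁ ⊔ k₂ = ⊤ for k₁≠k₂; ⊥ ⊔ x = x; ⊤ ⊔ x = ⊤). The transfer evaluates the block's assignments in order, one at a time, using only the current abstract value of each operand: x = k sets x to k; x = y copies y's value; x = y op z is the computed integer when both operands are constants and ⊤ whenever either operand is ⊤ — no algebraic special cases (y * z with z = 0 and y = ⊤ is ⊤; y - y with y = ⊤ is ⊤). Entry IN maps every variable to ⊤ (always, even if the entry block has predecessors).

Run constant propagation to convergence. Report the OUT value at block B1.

Answer: {a: ⊤, b: ⊤, c: ⊤, d: ⊤, e: ⊤, f: -2}

Working:
Per-block solution:
  B0:  IN=(all ⊤)  OUT=(all ⊤)
  B1:  IN=(all ⊤)  OUT={f:-2; rest ⊤}
  B2:  IN={f:-2; rest ⊤}  OUT={f:-2; rest ⊤}
  B3:  IN={f:-2; rest ⊤}  OUT={f:-2; rest ⊤}
  B4:  IN={f:-2; rest ⊤}  OUT={e:5, f:-2; rest ⊤}
  B5:  IN={e:5, f:-2; rest ⊤}  OUT={d:-2, e:5, f:-2; rest ⊤}
  B6:  IN={d:-2, e:5, f:-2; rest ⊤}  OUT={d:-2, e:5, f:-2; rest ⊤}
  B7:  IN={d:-2, e:5, f:-2; rest ⊤}  OUT={d:-2, e:5, f:-2; rest ⊤}
  B8:  IN={f:-2; rest ⊤}  OUT={b:4, f:-2; rest ⊤}

Merge at B1: IN[B1] = OUT[B0] = {a: ⊤, b: ⊤, c: ⊤, d: ⊤, e: ⊤, f: ⊤}
Applying B1's transfer function to that IN value gives OUT[B1] (row B1 above).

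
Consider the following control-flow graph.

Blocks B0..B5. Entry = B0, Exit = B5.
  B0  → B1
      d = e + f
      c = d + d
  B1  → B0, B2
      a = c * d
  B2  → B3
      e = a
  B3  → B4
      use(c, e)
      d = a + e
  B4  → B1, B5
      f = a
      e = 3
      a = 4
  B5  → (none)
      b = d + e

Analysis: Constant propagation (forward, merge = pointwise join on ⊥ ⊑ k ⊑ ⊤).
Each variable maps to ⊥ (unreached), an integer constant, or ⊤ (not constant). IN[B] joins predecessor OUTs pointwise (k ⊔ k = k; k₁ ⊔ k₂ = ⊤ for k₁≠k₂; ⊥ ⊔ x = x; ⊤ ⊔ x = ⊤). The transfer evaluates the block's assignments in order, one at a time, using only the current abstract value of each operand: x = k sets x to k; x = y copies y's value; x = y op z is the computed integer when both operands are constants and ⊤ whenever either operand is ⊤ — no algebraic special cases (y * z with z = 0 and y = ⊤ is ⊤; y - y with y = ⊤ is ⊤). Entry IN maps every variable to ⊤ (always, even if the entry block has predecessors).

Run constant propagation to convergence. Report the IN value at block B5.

Per-block solution:
  B0:   IN=(all ⊤)   OUT=(all ⊤)
  B1:   IN=(all ⊤)   OUT=(all ⊤)
  B2:   IN=(all ⊤)   OUT=(all ⊤)
  B3:   IN=(all ⊤)   OUT=(all ⊤)
  B4:   IN=(all ⊤)   OUT={a:4, e:3; rest ⊤}
  B5:   IN={a:4, e:3; rest ⊤}   OUT={a:4, e:3; rest ⊤}

Merge at B5: IN[B5] = OUT[B4] = {a: 4, b: ⊤, c: ⊤, d: ⊤, e: 3, f: ⊤}

Answer: {a: 4, b: ⊤, c: ⊤, d: ⊤, e: 3, f: ⊤}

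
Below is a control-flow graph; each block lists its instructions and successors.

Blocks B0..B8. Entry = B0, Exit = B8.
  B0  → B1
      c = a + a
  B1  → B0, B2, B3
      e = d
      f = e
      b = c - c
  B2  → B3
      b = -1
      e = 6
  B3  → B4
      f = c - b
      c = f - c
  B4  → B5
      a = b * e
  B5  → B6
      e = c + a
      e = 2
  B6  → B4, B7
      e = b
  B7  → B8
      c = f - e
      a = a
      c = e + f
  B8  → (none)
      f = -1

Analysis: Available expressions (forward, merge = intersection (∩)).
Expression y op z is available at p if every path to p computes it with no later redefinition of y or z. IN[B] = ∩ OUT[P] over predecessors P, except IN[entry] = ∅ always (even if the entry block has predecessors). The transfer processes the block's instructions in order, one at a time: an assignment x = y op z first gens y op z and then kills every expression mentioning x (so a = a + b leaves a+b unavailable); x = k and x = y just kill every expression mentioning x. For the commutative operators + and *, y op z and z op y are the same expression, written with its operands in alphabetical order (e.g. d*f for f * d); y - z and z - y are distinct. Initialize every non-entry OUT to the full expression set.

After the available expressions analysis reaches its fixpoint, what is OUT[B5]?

Answer: {a+c}

Derivation:
Converged values:
  B0: | IN={} | OUT={a+a}
  B1: | IN={a+a} | OUT={a+a, c-c}
  B2: | IN={a+a, c-c} | OUT={a+a, c-c}
  B3: | IN={a+a, c-c} | OUT={a+a}
  B4: | IN={} | OUT={b*e}
  B5: | IN={b*e} | OUT={a+c}
  B6: | IN={a+c} | OUT={a+c}
  B7: | IN={a+c} | OUT={e+f, f-e}
  B8: | IN={e+f, f-e} | OUT={}

Merge at B5: IN[B5] = OUT[B4] = {b*e}
Applying B5's transfer function to that IN value gives OUT[B5] (row B5 above).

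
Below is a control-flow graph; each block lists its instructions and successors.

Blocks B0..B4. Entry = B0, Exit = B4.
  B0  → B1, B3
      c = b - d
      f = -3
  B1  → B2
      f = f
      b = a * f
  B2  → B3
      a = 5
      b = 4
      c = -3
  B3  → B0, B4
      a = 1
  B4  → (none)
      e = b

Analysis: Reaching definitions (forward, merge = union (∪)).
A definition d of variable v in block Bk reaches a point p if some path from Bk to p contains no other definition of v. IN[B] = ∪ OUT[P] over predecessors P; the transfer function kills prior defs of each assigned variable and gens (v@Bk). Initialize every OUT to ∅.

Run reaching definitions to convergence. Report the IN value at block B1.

Answer: {a@B3, b@B2, c@B0, f@B0}

Working:
Per-block solution:
  B0:  IN={a@B3, b@B2, c@B0, c@B2, f@B0, f@B1}  OUT={a@B3, b@B2, c@B0, f@B0}
  B1:  IN={a@B3, b@B2, c@B0, f@B0}  OUT={a@B3, b@B1, c@B0, f@B1}
  B2:  IN={a@B3, b@B1, c@B0, f@B1}  OUT={a@B2, b@B2, c@B2, f@B1}
  B3:  IN={a@B2, a@B3, b@B2, c@B0, c@B2, f@B0, f@B1}  OUT={a@B3, b@B2, c@B0, c@B2, f@B0, f@B1}
  B4:  IN={a@B3, b@B2, c@B0, c@B2, f@B0, f@B1}  OUT={a@B3, b@B2, c@B0, c@B2, e@B4, f@B0, f@B1}

Merge at B1: IN[B1] = OUT[B0] = {a@B3, b@B2, c@B0, f@B0}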